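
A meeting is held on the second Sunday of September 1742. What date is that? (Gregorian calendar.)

September 1, 1742 is a Saturday.
The first Sunday is therefore September 2 (1 days later).
The second Sunday is 2 + 1×7 = September 9.

September 9, 1742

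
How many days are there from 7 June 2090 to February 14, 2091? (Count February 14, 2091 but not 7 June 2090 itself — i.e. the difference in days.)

Jun 7, 2090 → Jul 7, 2090: 30 days (June has 30).
Jul 7, 2090 → Aug 7, 2090: 31 days (July has 31).
Aug 7, 2090 → Sep 7, 2090: 31 days (August has 31).
Sep 7, 2090 → Oct 7, 2090: 30 days (September has 30).
Oct 7, 2090 → Nov 7, 2090: 31 days (October has 31).
Nov 7, 2090 → Dec 7, 2090: 30 days (November has 30).
Dec 7, 2090 → Jan 7, 2091: 31 days (December has 31).
Jan 7, 2091 → Feb 7, 2091: 31 days (January has 31).
Feb 7, 2091 → Feb 14, 2091: 7 days.
Total: 252 days.

252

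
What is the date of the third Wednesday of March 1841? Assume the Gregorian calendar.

March 17, 1841

March 1, 1841 is a Monday.
The first Wednesday is therefore March 3 (2 days later).
The third Wednesday is 3 + 2×7 = March 17.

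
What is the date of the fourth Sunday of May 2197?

May 1, 2197 is a Monday.
The first Sunday is therefore May 7 (6 days later).
The fourth Sunday is 7 + 3×7 = May 28.

May 28, 2197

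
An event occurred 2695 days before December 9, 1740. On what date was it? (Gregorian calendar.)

July 24, 1733

−366 (one year; includes Feb 29, 1740) → Dec 9, 1739 (2329 left).
−365 (one year) → Dec 9, 1738 (1964 left).
−365 (one year) → Dec 9, 1737 (1599 left).
−365 (one year) → Dec 9, 1736 (1234 left).
−366 (one year; includes Feb 29, 1736) → Dec 9, 1735 (868 left).
−365 (one year) → Dec 9, 1734 (503 left).
−365 (one year) → Dec 9, 1733 (138 left).
−9 → Nov 30, 1733 (end of Nov, 30 days; 129 left).
−30 → Oct 31, 1733 (end of Oct, 31 days; 99 left).
−31 → Sep 30, 1733 (end of Sep, 30 days; 68 left).
−30 → Aug 31, 1733 (end of Aug, 31 days; 38 left).
−31 → Jul 31, 1733 (end of Jul, 31 days; 7 left).
−7 → Jul 24, 1733.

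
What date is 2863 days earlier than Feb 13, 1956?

−365 (one year) → Feb 13, 1955 (2498 left).
−365 (one year) → Feb 13, 1954 (2133 left).
−365 (one year) → Feb 13, 1953 (1768 left).
−366 (one year; includes Feb 29, 1952) → Feb 13, 1952 (1402 left).
−365 (one year) → Feb 13, 1951 (1037 left).
−365 (one year) → Feb 13, 1950 (672 left).
−365 (one year) → Feb 13, 1949 (307 left).
−13 → Jan 31, 1949 (end of Jan, 31 days; 294 left).
−31 → Dec 31, 1948 (end of Dec, 31 days; 263 left).
−31 → Nov 30, 1948 (end of Nov, 30 days; 232 left).
−30 → Oct 31, 1948 (end of Oct, 31 days; 202 left).
−31 → Sep 30, 1948 (end of Sep, 30 days; 171 left).
−30 → Aug 31, 1948 (end of Aug, 31 days; 141 left).
−31 → Jul 31, 1948 (end of Jul, 31 days; 110 left).
−31 → Jun 30, 1948 (end of Jun, 30 days; 79 left).
−30 → May 31, 1948 (end of May, 31 days; 49 left).
−31 → Apr 30, 1948 (end of Apr, 30 days; 18 left).
−18 → Apr 12, 1948.

April 12, 1948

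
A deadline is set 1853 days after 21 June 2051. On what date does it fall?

+366 (one year; includes Feb 29, 2052) → Jun 21, 2052 (1487 left).
+365 (one year) → Jun 21, 2053 (1122 left).
+365 (one year) → Jun 21, 2054 (757 left).
+365 (one year) → Jun 21, 2055 (392 left).
Jun has 30 days: +10 → Jul 1, 2055 (382 left).
Jul has 31 days: +31 → Aug 1, 2055 (351 left).
Aug has 31 days: +31 → Sep 1, 2055 (320 left).
Sep has 30 days: +30 → Oct 1, 2055 (290 left).
Oct has 31 days: +31 → Nov 1, 2055 (259 left).
Nov has 30 days: +30 → Dec 1, 2055 (229 left).
Dec has 31 days: +31 → Jan 1, 2056 (198 left).
Jan has 31 days: +31 → Feb 1, 2056 (167 left).
Feb has 29 days: +29 → Mar 1, 2056 (138 left).
Mar has 31 days: +31 → Apr 1, 2056 (107 left).
Apr has 30 days: +30 → May 1, 2056 (77 left).
May has 31 days: +31 → Jun 1, 2056 (46 left).
Jun has 30 days: +30 → Jul 1, 2056 (16 left).
+16 → Jul 17, 2056.

July 17, 2056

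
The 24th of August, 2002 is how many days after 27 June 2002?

58

Jun 27, 2002 → Jul 27, 2002: 30 days (June has 30).
Jul 27, 2002 → Aug 24, 2002: 28 days.
Total: 58 days.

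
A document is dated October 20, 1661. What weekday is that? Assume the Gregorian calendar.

Thursday

Doomsday rule: the anchor day for the 1600s is Tuesday. For year 61: 61÷12 = 5 r 1, and 1÷4 = 0, so 5+1+0 = 6.
Tuesday + 6 ≡ Monday — that's 1661's doomsday.
In October the doomsday date is Oct 10.
Oct 20 is 10 days after Oct 10; 10 mod 7 = 3, so Monday + 3 = Thursday.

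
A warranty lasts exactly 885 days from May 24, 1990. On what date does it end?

October 25, 1992

+365 (one year) → May 24, 1991 (520 left).
+366 (one year; includes Feb 29, 1992) → May 24, 1992 (154 left).
May has 31 days: +8 → Jun 1, 1992 (146 left).
Jun has 30 days: +30 → Jul 1, 1992 (116 left).
Jul has 31 days: +31 → Aug 1, 1992 (85 left).
Aug has 31 days: +31 → Sep 1, 1992 (54 left).
Sep has 30 days: +30 → Oct 1, 1992 (24 left).
+24 → Oct 25, 1992.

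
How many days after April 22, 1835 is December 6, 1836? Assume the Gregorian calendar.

594

Apr 22, 1835 → Apr 22, 1836: 366 days (Feb 29, 1836 is in that span).
Apr 22, 1836 → May 22, 1836: 30 days (April has 30).
May 22, 1836 → Jun 22, 1836: 31 days (May has 31).
Jun 22, 1836 → Jul 22, 1836: 30 days (June has 30).
Jul 22, 1836 → Aug 22, 1836: 31 days (July has 31).
Aug 22, 1836 → Sep 22, 1836: 31 days (August has 31).
Sep 22, 1836 → Oct 22, 1836: 30 days (September has 30).
Oct 22, 1836 → Nov 22, 1836: 31 days (October has 31).
Nov 22, 1836 → Dec 6, 1836: 14 days.
Total: 594 days.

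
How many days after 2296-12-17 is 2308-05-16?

Dec 17, 2296 → Dec 17, 2297: 365 days.
Dec 17, 2297 → Dec 17, 2298: 365 days.
Dec 17, 2298 → Dec 17, 2299: 365 days.
Dec 17, 2299 → Dec 17, 2300: 365 days.
Dec 17, 2300 → Dec 17, 2301: 365 days.
Dec 17, 2301 → Dec 17, 2302: 365 days.
Dec 17, 2302 → Dec 17, 2303: 365 days.
Dec 17, 2303 → Dec 17, 2304: 366 days (Feb 29, 2304 is in that span).
Dec 17, 2304 → Dec 17, 2305: 365 days.
Dec 17, 2305 → Dec 17, 2306: 365 days.
Dec 17, 2306 → Dec 17, 2307: 365 days.
Dec 17, 2307 → Jan 17, 2308: 31 days (December has 31).
Jan 17, 2308 → Feb 17, 2308: 31 days (January has 31).
Feb 17, 2308 → Mar 17, 2308: 29 days (February has 29).
Mar 17, 2308 → Apr 17, 2308: 31 days (March has 31).
Apr 17, 2308 → May 16, 2308: 29 days.
Total: 4167 days.

4167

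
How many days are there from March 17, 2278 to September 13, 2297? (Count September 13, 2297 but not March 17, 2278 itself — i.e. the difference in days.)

7120

Mar 17, 2278 → Mar 17, 2279: 365 days.
Mar 17, 2279 → Mar 17, 2280: 366 days (Feb 29, 2280 is in that span).
Mar 17, 2280 → Mar 17, 2281: 365 days.
Mar 17, 2281 → Mar 17, 2282: 365 days.
Mar 17, 2282 → Mar 17, 2283: 365 days.
Mar 17, 2283 → Mar 17, 2284: 366 days (Feb 29, 2284 is in that span).
Mar 17, 2284 → Mar 17, 2285: 365 days.
Mar 17, 2285 → Mar 17, 2286: 365 days.
Mar 17, 2286 → Mar 17, 2287: 365 days.
Mar 17, 2287 → Mar 17, 2288: 366 days (Feb 29, 2288 is in that span).
Mar 17, 2288 → Mar 17, 2289: 365 days.
Mar 17, 2289 → Mar 17, 2290: 365 days.
Mar 17, 2290 → Mar 17, 2291: 365 days.
Mar 17, 2291 → Mar 17, 2292: 366 days (Feb 29, 2292 is in that span).
Mar 17, 2292 → Mar 17, 2293: 365 days.
Mar 17, 2293 → Mar 17, 2294: 365 days.
Mar 17, 2294 → Mar 17, 2295: 365 days.
Mar 17, 2295 → Mar 17, 2296: 366 days (Feb 29, 2296 is in that span).
Mar 17, 2296 → Mar 17, 2297: 365 days.
Mar 17, 2297 → Apr 17, 2297: 31 days (March has 31).
Apr 17, 2297 → May 17, 2297: 30 days (April has 30).
May 17, 2297 → Jun 17, 2297: 31 days (May has 31).
Jun 17, 2297 → Jul 17, 2297: 30 days (June has 30).
Jul 17, 2297 → Aug 17, 2297: 31 days (July has 31).
Aug 17, 2297 → Sep 13, 2297: 27 days.
Total: 7120 days.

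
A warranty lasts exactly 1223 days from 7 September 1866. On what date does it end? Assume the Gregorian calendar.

+365 (one year) → Sep 7, 1867 (858 left).
+366 (one year; includes Feb 29, 1868) → Sep 7, 1868 (492 left).
+365 (one year) → Sep 7, 1869 (127 left).
Sep has 30 days: +24 → Oct 1, 1869 (103 left).
Oct has 31 days: +31 → Nov 1, 1869 (72 left).
Nov has 30 days: +30 → Dec 1, 1869 (42 left).
Dec has 31 days: +31 → Jan 1, 1870 (11 left).
+11 → Jan 12, 1870.

January 12, 1870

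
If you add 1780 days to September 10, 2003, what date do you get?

+366 (one year; includes Feb 29, 2004) → Sep 10, 2004 (1414 left).
+365 (one year) → Sep 10, 2005 (1049 left).
+365 (one year) → Sep 10, 2006 (684 left).
+365 (one year) → Sep 10, 2007 (319 left).
Sep has 30 days: +21 → Oct 1, 2007 (298 left).
Oct has 31 days: +31 → Nov 1, 2007 (267 left).
Nov has 30 days: +30 → Dec 1, 2007 (237 left).
Dec has 31 days: +31 → Jan 1, 2008 (206 left).
Jan has 31 days: +31 → Feb 1, 2008 (175 left).
Feb has 29 days: +29 → Mar 1, 2008 (146 left).
Mar has 31 days: +31 → Apr 1, 2008 (115 left).
Apr has 30 days: +30 → May 1, 2008 (85 left).
May has 31 days: +31 → Jun 1, 2008 (54 left).
Jun has 30 days: +30 → Jul 1, 2008 (24 left).
+24 → Jul 25, 2008.

July 25, 2008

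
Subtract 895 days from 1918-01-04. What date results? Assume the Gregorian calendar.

−365 (one year) → Jan 4, 1917 (530 left).
−366 (one year; includes Feb 29, 1916) → Jan 4, 1916 (164 left).
−4 → Dec 31, 1915 (end of Dec, 31 days; 160 left).
−31 → Nov 30, 1915 (end of Nov, 30 days; 129 left).
−30 → Oct 31, 1915 (end of Oct, 31 days; 99 left).
−31 → Sep 30, 1915 (end of Sep, 30 days; 68 left).
−30 → Aug 31, 1915 (end of Aug, 31 days; 38 left).
−31 → Jul 31, 1915 (end of Jul, 31 days; 7 left).
−7 → Jul 24, 1915.

July 24, 1915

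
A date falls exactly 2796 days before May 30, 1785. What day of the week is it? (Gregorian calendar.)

May 30, 1785 is a Monday.
2796 mod 7 = 3, so 2796 days before a Monday is Monday − 3 = Friday.

Friday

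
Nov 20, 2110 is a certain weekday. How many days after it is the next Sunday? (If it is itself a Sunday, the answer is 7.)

3

Nov 20, 2110 is a Thursday.
From Thursday to the next Sunday is 3 days.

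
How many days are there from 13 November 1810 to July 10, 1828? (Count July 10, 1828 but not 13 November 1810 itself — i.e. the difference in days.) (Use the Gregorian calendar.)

Nov 13, 1810 → Nov 13, 1811: 365 days.
Nov 13, 1811 → Nov 13, 1812: 366 days (Feb 29, 1812 is in that span).
Nov 13, 1812 → Nov 13, 1813: 365 days.
Nov 13, 1813 → Nov 13, 1814: 365 days.
Nov 13, 1814 → Nov 13, 1815: 365 days.
Nov 13, 1815 → Nov 13, 1816: 366 days (Feb 29, 1816 is in that span).
Nov 13, 1816 → Nov 13, 1817: 365 days.
Nov 13, 1817 → Nov 13, 1818: 365 days.
Nov 13, 1818 → Nov 13, 1819: 365 days.
Nov 13, 1819 → Nov 13, 1820: 366 days (Feb 29, 1820 is in that span).
Nov 13, 1820 → Nov 13, 1821: 365 days.
Nov 13, 1821 → Nov 13, 1822: 365 days.
Nov 13, 1822 → Nov 13, 1823: 365 days.
Nov 13, 1823 → Nov 13, 1824: 366 days (Feb 29, 1824 is in that span).
Nov 13, 1824 → Nov 13, 1825: 365 days.
Nov 13, 1825 → Nov 13, 1826: 365 days.
Nov 13, 1826 → Nov 13, 1827: 365 days.
Nov 13, 1827 → Dec 13, 1827: 30 days (November has 30).
Dec 13, 1827 → Jan 13, 1828: 31 days (December has 31).
Jan 13, 1828 → Feb 13, 1828: 31 days (January has 31).
Feb 13, 1828 → Mar 13, 1828: 29 days (February has 29).
Mar 13, 1828 → Apr 13, 1828: 31 days (March has 31).
Apr 13, 1828 → May 13, 1828: 30 days (April has 30).
May 13, 1828 → Jun 13, 1828: 31 days (May has 31).
Jun 13, 1828 → Jul 10, 1828: 27 days.
Total: 6449 days.

6449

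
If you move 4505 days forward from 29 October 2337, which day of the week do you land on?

Tuesday

Oct 29, 2337 is a Friday.
4505 mod 7 = 4, so 4505 days after a Friday is Friday + 4 = Tuesday.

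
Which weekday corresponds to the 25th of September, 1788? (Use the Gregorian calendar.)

Thursday

Doomsday rule: the anchor day for the 1700s is Sunday. For year 88: 88÷12 = 7 r 4, and 4÷4 = 1, so 7+4+1 = 12.
Sunday + 12 ≡ Friday — that's 1788's doomsday.
In September the doomsday date is Sep 5.
Sep 25 is 20 days after Sep 5; 20 mod 7 = 6, so Friday + 6 = Thursday.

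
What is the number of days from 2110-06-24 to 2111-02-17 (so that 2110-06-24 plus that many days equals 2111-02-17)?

238

Jun 24, 2110 → Jul 24, 2110: 30 days (June has 30).
Jul 24, 2110 → Aug 24, 2110: 31 days (July has 31).
Aug 24, 2110 → Sep 24, 2110: 31 days (August has 31).
Sep 24, 2110 → Oct 24, 2110: 30 days (September has 30).
Oct 24, 2110 → Nov 24, 2110: 31 days (October has 31).
Nov 24, 2110 → Dec 24, 2110: 30 days (November has 30).
Dec 24, 2110 → Jan 24, 2111: 31 days (December has 31).
Jan 24, 2111 → Feb 17, 2111: 24 days.
Total: 238 days.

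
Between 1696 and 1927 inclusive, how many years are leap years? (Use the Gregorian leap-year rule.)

Multiples of 4 in [1696,1927]: 58.
Of those, multiples of 100: 3 (not leap unless ÷400).
Multiples of 400: 0.
Leap years = 58 − 3 + 0 = 55.

55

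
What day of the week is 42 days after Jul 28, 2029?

Saturday

Jul 28, 2029 is a Saturday.
42 mod 7 = 0, so 42 days after a Saturday is Saturday + 0 = Saturday.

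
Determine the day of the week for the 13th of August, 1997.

Wednesday

Doomsday rule: the anchor day for the 1900s is Wednesday. For year 97: 97÷12 = 8 r 1, and 1÷4 = 0, so 8+1+0 = 9.
Wednesday + 9 ≡ Friday — that's 1997's doomsday.
In August the doomsday date is Aug 8.
Aug 13 is 5 days after Aug 8; 5 mod 7 = 5, so Friday + 5 = Wednesday.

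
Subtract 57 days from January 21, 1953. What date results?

November 25, 1952

−21 → Dec 31, 1952 (end of Dec, 31 days; 36 left).
−31 → Nov 30, 1952 (end of Nov, 30 days; 5 left).
−5 → Nov 25, 1952.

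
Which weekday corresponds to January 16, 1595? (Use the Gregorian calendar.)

Doomsday rule: the anchor day for the 1500s is Wednesday. For year 95: 95÷12 = 7 r 11, and 11÷4 = 2, so 7+11+2 = 20.
Wednesday + 20 ≡ Tuesday — that's 1595's doomsday.
In January the doomsday date is Jan 3 (1595 is not a leap year).
Jan 16 is 13 days after Jan 3; 13 mod 7 = 6, so Tuesday + 6 = Monday.

Monday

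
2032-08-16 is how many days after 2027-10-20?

1762

Oct 20, 2027 → Oct 20, 2028: 366 days (Feb 29, 2028 is in that span).
Oct 20, 2028 → Oct 20, 2029: 365 days.
Oct 20, 2029 → Oct 20, 2030: 365 days.
Oct 20, 2030 → Oct 20, 2031: 365 days.
Oct 20, 2031 → Nov 20, 2031: 31 days (October has 31).
Nov 20, 2031 → Dec 20, 2031: 30 days (November has 30).
Dec 20, 2031 → Jan 20, 2032: 31 days (December has 31).
Jan 20, 2032 → Feb 20, 2032: 31 days (January has 31).
Feb 20, 2032 → Mar 20, 2032: 29 days (February has 29).
Mar 20, 2032 → Apr 20, 2032: 31 days (March has 31).
Apr 20, 2032 → May 20, 2032: 30 days (April has 30).
May 20, 2032 → Jun 20, 2032: 31 days (May has 31).
Jun 20, 2032 → Jul 20, 2032: 30 days (June has 30).
Jul 20, 2032 → Aug 16, 2032: 27 days.
Total: 1762 days.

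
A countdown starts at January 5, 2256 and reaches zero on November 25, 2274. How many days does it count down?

6899

Jan 5, 2256 → Jan 5, 2257: 366 days (Feb 29, 2256 is in that span).
Jan 5, 2257 → Jan 5, 2258: 365 days.
Jan 5, 2258 → Jan 5, 2259: 365 days.
Jan 5, 2259 → Jan 5, 2260: 365 days.
Jan 5, 2260 → Jan 5, 2261: 366 days (Feb 29, 2260 is in that span).
Jan 5, 2261 → Jan 5, 2262: 365 days.
Jan 5, 2262 → Jan 5, 2263: 365 days.
Jan 5, 2263 → Jan 5, 2264: 365 days.
Jan 5, 2264 → Jan 5, 2265: 366 days (Feb 29, 2264 is in that span).
Jan 5, 2265 → Jan 5, 2266: 365 days.
Jan 5, 2266 → Jan 5, 2267: 365 days.
Jan 5, 2267 → Jan 5, 2268: 365 days.
Jan 5, 2268 → Jan 5, 2269: 366 days (Feb 29, 2268 is in that span).
Jan 5, 2269 → Jan 5, 2270: 365 days.
Jan 5, 2270 → Jan 5, 2271: 365 days.
Jan 5, 2271 → Jan 5, 2272: 365 days.
Jan 5, 2272 → Jan 5, 2273: 366 days (Feb 29, 2272 is in that span).
Jan 5, 2273 → Jan 5, 2274: 365 days.
Jan 5, 2274 → Feb 5, 2274: 31 days (January has 31).
Feb 5, 2274 → Mar 5, 2274: 28 days (February has 28).
Mar 5, 2274 → Apr 5, 2274: 31 days (March has 31).
Apr 5, 2274 → May 5, 2274: 30 days (April has 30).
May 5, 2274 → Jun 5, 2274: 31 days (May has 31).
Jun 5, 2274 → Jul 5, 2274: 30 days (June has 30).
Jul 5, 2274 → Aug 5, 2274: 31 days (July has 31).
Aug 5, 2274 → Sep 5, 2274: 31 days (August has 31).
Sep 5, 2274 → Oct 5, 2274: 30 days (September has 30).
Oct 5, 2274 → Nov 5, 2274: 31 days (October has 31).
Nov 5, 2274 → Nov 25, 2274: 20 days.
Total: 6899 days.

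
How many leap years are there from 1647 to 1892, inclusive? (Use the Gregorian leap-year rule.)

Multiples of 4 in [1647,1892]: 62.
Of those, multiples of 100: 2 (not leap unless ÷400).
Multiples of 400: 0.
Leap years = 62 − 2 + 0 = 60.

60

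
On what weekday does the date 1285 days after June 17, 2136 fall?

Thursday

First find the weekday of Jun 17, 2136. Doomsday rule: the anchor day for the 2100s is Sunday. For year 36: 36÷12 = 3 r 0, and 0÷4 = 0, so 3+0+0 = 3.
Sunday + 3 ≡ Wednesday — that's 2136's doomsday.
In June the doomsday date is Jun 6.
Jun 17 is 11 days after Jun 6; 11 mod 7 = 4, so Wednesday + 4 = Sunday.
1285 mod 7 = 4, so 1285 days after a Sunday is Sunday + 4 = Thursday.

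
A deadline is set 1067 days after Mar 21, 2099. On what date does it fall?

February 21, 2102

+365 (one year) → Mar 21, 2100 (702 left).
+365 (one year) → Mar 21, 2101 (337 left).
Mar has 31 days: +11 → Apr 1, 2101 (326 left).
Apr has 30 days: +30 → May 1, 2101 (296 left).
May has 31 days: +31 → Jun 1, 2101 (265 left).
Jun has 30 days: +30 → Jul 1, 2101 (235 left).
Jul has 31 days: +31 → Aug 1, 2101 (204 left).
Aug has 31 days: +31 → Sep 1, 2101 (173 left).
Sep has 30 days: +30 → Oct 1, 2101 (143 left).
Oct has 31 days: +31 → Nov 1, 2101 (112 left).
Nov has 30 days: +30 → Dec 1, 2101 (82 left).
Dec has 31 days: +31 → Jan 1, 2102 (51 left).
Jan has 31 days: +31 → Feb 1, 2102 (20 left).
+20 → Feb 21, 2102.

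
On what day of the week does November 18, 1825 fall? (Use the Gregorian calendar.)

January 1, 1825 is a Saturday.
Jan 1, 1825 → Feb 1, 1825: 31 days (January has 31).
Feb 1, 1825 → Mar 1, 1825: 28 days (February has 28).
Mar 1, 1825 → Apr 1, 1825: 31 days (March has 31).
Apr 1, 1825 → May 1, 1825: 30 days (April has 30).
May 1, 1825 → Jun 1, 1825: 31 days (May has 31).
Jun 1, 1825 → Jul 1, 1825: 30 days (June has 30).
Jul 1, 1825 → Aug 1, 1825: 31 days (July has 31).
Aug 1, 1825 → Sep 1, 1825: 31 days (August has 31).
Sep 1, 1825 → Oct 1, 1825: 30 days (September has 30).
Oct 1, 1825 → Nov 1, 1825: 31 days (October has 31).
Nov 1, 1825 → Nov 18, 1825: 17 days.
Total: 321 days.
321 mod 7 = 6, so Saturday + 6 = Friday.

Friday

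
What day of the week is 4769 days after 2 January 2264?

Monday

First find the weekday of Jan 2, 2264. Doomsday rule: the anchor day for the 2200s is Friday. For year 64: 64÷12 = 5 r 4, and 4÷4 = 1, so 5+4+1 = 10.
Friday + 10 ≡ Monday — that's 2264's doomsday.
In January the doomsday date is Jan 4 (2264 is a leap year (divisible by 4)).
Jan 2 is 2 days before Jan 4; 2 mod 7 = 2, so Monday − 2 = Saturday.
4769 mod 7 = 2, so 4769 days after a Saturday is Saturday + 2 = Monday.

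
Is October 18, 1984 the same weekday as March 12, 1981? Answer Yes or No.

From Mar 12, 1981 to Oct 18, 1984 is 1316 days.
1316 mod 7 = 0, so they are the same weekday.
(Mar 12, 1981 is a Thursday; Oct 18, 1984 is a Thursday.)

Yes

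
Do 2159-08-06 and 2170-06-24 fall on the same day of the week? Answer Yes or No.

No

From Aug 6, 2159 to Jun 24, 2170 is 3975 days.
3975 mod 7 = 6, so they are different weekdays.
(Aug 6, 2159 is a Monday; Jun 24, 2170 is a Sunday.)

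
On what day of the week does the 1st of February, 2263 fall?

Sunday

Doomsday rule: the anchor day for the 2200s is Friday. For year 63: 63÷12 = 5 r 3, and 3÷4 = 0, so 5+3+0 = 8.
Friday + 8 ≡ Saturday — that's 2263's doomsday.
In February the doomsday date is Feb 28 (2263 is not a leap year).
Feb 1 is 27 days before Feb 28; 27 mod 7 = 6, so Saturday − 6 = Sunday.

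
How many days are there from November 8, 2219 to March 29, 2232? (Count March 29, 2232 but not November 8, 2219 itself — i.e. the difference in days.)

4525

Nov 8, 2219 → Nov 8, 2220: 366 days (Feb 29, 2220 is in that span).
Nov 8, 2220 → Nov 8, 2221: 365 days.
Nov 8, 2221 → Nov 8, 2222: 365 days.
Nov 8, 2222 → Nov 8, 2223: 365 days.
Nov 8, 2223 → Nov 8, 2224: 366 days (Feb 29, 2224 is in that span).
Nov 8, 2224 → Nov 8, 2225: 365 days.
Nov 8, 2225 → Nov 8, 2226: 365 days.
Nov 8, 2226 → Nov 8, 2227: 365 days.
Nov 8, 2227 → Nov 8, 2228: 366 days (Feb 29, 2228 is in that span).
Nov 8, 2228 → Nov 8, 2229: 365 days.
Nov 8, 2229 → Nov 8, 2230: 365 days.
Nov 8, 2230 → Nov 8, 2231: 365 days.
Nov 8, 2231 → Dec 8, 2231: 30 days (November has 30).
Dec 8, 2231 → Jan 8, 2232: 31 days (December has 31).
Jan 8, 2232 → Feb 8, 2232: 31 days (January has 31).
Feb 8, 2232 → Mar 8, 2232: 29 days (February has 29).
Mar 8, 2232 → Mar 29, 2232: 21 days.
Total: 4525 days.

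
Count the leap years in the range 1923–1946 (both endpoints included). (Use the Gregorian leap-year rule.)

Multiples of 4 in [1923,1946]: 6.
Of those, multiples of 100: 0 (not leap unless ÷400).
Multiples of 400: 0.
Leap years = 6 − 0 + 0 = 6.

6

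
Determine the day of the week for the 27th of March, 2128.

Doomsday rule: the anchor day for the 2100s is Sunday. For year 28: 28÷12 = 2 r 4, and 4÷4 = 1, so 2+4+1 = 7.
Sunday + 7 ≡ Sunday — that's 2128's doomsday.
In March the doomsday date is Mar 14.
Mar 27 is 13 days after Mar 14; 13 mod 7 = 6, so Sunday + 6 = Saturday.

Saturday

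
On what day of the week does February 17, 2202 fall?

Wednesday

January 1, 2202 is a Friday.
Jan 1, 2202 → Feb 1, 2202: 31 days (January has 31).
Feb 1, 2202 → Feb 17, 2202: 16 days.
Total: 47 days.
47 mod 7 = 5, so Friday + 5 = Wednesday.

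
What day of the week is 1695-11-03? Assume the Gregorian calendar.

Doomsday rule: the anchor day for the 1600s is Tuesday. For year 95: 95÷12 = 7 r 11, and 11÷4 = 2, so 7+11+2 = 20.
Tuesday + 20 ≡ Monday — that's 1695's doomsday.
In November the doomsday date is Nov 7.
Nov 3 is 4 days before Nov 7; 4 mod 7 = 4, so Monday − 4 = Thursday.

Thursday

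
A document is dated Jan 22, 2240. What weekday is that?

Wednesday

Doomsday rule: the anchor day for the 2200s is Friday. For year 40: 40÷12 = 3 r 4, and 4÷4 = 1, so 3+4+1 = 8.
Friday + 8 ≡ Saturday — that's 2240's doomsday.
In January the doomsday date is Jan 4 (2240 is a leap year (divisible by 4)).
Jan 22 is 18 days after Jan 4; 18 mod 7 = 4, so Saturday + 4 = Wednesday.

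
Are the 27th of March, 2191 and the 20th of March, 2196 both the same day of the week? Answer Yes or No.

From Mar 27, 2191 to Mar 20, 2196 is 1820 days.
1820 mod 7 = 0, so they are the same weekday.
(Mar 27, 2191 is a Sunday; Mar 20, 2196 is a Sunday.)

Yes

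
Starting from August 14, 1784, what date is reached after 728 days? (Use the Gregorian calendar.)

+365 (one year) → Aug 14, 1785 (363 left).
Aug has 31 days: +18 → Sep 1, 1785 (345 left).
Sep has 30 days: +30 → Oct 1, 1785 (315 left).
Oct has 31 days: +31 → Nov 1, 1785 (284 left).
Nov has 30 days: +30 → Dec 1, 1785 (254 left).
Dec has 31 days: +31 → Jan 1, 1786 (223 left).
Jan has 31 days: +31 → Feb 1, 1786 (192 left).
Feb has 28 days: +28 → Mar 1, 1786 (164 left).
Mar has 31 days: +31 → Apr 1, 1786 (133 left).
Apr has 30 days: +30 → May 1, 1786 (103 left).
May has 31 days: +31 → Jun 1, 1786 (72 left).
Jun has 30 days: +30 → Jul 1, 1786 (42 left).
Jul has 31 days: +31 → Aug 1, 1786 (11 left).
+11 → Aug 12, 1786.

August 12, 1786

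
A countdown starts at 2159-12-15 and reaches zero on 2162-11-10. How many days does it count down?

Dec 15, 2159 → Dec 15, 2160: 366 days (Feb 29, 2160 is in that span).
Dec 15, 2160 → Dec 15, 2161: 365 days.
Dec 15, 2161 → Jan 15, 2162: 31 days (December has 31).
Jan 15, 2162 → Feb 15, 2162: 31 days (January has 31).
Feb 15, 2162 → Mar 15, 2162: 28 days (February has 28).
Mar 15, 2162 → Apr 15, 2162: 31 days (March has 31).
Apr 15, 2162 → May 15, 2162: 30 days (April has 30).
May 15, 2162 → Jun 15, 2162: 31 days (May has 31).
Jun 15, 2162 → Jul 15, 2162: 30 days (June has 30).
Jul 15, 2162 → Aug 15, 2162: 31 days (July has 31).
Aug 15, 2162 → Sep 15, 2162: 31 days (August has 31).
Sep 15, 2162 → Oct 15, 2162: 30 days (September has 30).
Oct 15, 2162 → Nov 10, 2162: 26 days.
Total: 1061 days.

1061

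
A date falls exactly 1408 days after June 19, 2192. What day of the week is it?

Jun 19, 2192 is a Tuesday.
1408 mod 7 = 1, so 1408 days after a Tuesday is Tuesday + 1 = Wednesday.

Wednesday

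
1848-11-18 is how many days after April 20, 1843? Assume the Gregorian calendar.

2039

Apr 20, 1843 → Apr 20, 1844: 366 days (Feb 29, 1844 is in that span).
Apr 20, 1844 → Apr 20, 1845: 365 days.
Apr 20, 1845 → Apr 20, 1846: 365 days.
Apr 20, 1846 → Apr 20, 1847: 365 days.
Apr 20, 1847 → Apr 20, 1848: 366 days (Feb 29, 1848 is in that span).
Apr 20, 1848 → May 20, 1848: 30 days (April has 30).
May 20, 1848 → Jun 20, 1848: 31 days (May has 31).
Jun 20, 1848 → Jul 20, 1848: 30 days (June has 30).
Jul 20, 1848 → Aug 20, 1848: 31 days (July has 31).
Aug 20, 1848 → Sep 20, 1848: 31 days (August has 31).
Sep 20, 1848 → Oct 20, 1848: 30 days (September has 30).
Oct 20, 1848 → Nov 18, 1848: 29 days.
Total: 2039 days.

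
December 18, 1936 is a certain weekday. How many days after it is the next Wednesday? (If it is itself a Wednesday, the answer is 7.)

5

Dec 18, 1936 is a Friday.
From Friday to the next Wednesday is 5 days.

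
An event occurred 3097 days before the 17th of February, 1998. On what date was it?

August 26, 1989

−365 (one year) → Feb 17, 1997 (2732 left).
−366 (one year; includes Feb 29, 1996) → Feb 17, 1996 (2366 left).
−365 (one year) → Feb 17, 1995 (2001 left).
−365 (one year) → Feb 17, 1994 (1636 left).
−365 (one year) → Feb 17, 1993 (1271 left).
−366 (one year; includes Feb 29, 1992) → Feb 17, 1992 (905 left).
−365 (one year) → Feb 17, 1991 (540 left).
−365 (one year) → Feb 17, 1990 (175 left).
−17 → Jan 31, 1990 (end of Jan, 31 days; 158 left).
−31 → Dec 31, 1989 (end of Dec, 31 days; 127 left).
−31 → Nov 30, 1989 (end of Nov, 30 days; 96 left).
−30 → Oct 31, 1989 (end of Oct, 31 days; 66 left).
−31 → Sep 30, 1989 (end of Sep, 30 days; 35 left).
−30 → Aug 31, 1989 (end of Aug, 31 days; 5 left).
−5 → Aug 26, 1989.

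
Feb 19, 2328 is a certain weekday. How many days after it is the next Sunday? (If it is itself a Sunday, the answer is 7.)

Feb 19, 2328 is a Sunday.
From Sunday to the next Sunday is 7 days.

7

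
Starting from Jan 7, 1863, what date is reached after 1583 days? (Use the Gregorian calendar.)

+365 (one year) → Jan 7, 1864 (1218 left).
+366 (one year; includes Feb 29, 1864) → Jan 7, 1865 (852 left).
+365 (one year) → Jan 7, 1866 (487 left).
+365 (one year) → Jan 7, 1867 (122 left).
Jan has 31 days: +25 → Feb 1, 1867 (97 left).
Feb has 28 days: +28 → Mar 1, 1867 (69 left).
Mar has 31 days: +31 → Apr 1, 1867 (38 left).
Apr has 30 days: +30 → May 1, 1867 (8 left).
+8 → May 9, 1867.

May 9, 1867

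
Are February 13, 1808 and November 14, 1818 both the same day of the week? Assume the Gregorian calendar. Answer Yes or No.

From Feb 13, 1808 to Nov 14, 1818 is 3927 days.
3927 mod 7 = 0, so they are the same weekday.
(Feb 13, 1808 is a Saturday; Nov 14, 1818 is a Saturday.)

Yes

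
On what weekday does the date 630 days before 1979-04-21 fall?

Apr 21, 1979 is a Saturday.
630 mod 7 = 0, so 630 days before a Saturday is Saturday − 0 = Saturday.

Saturday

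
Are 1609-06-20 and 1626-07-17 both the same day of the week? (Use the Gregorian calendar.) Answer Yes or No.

No

From Jun 20, 1609 to Jul 17, 1626 is 6236 days.
6236 mod 7 = 6, so they are different weekdays.
(Jun 20, 1609 is a Saturday; Jul 17, 1626 is a Friday.)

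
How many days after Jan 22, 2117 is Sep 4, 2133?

6069

Jan 22, 2117 → Jan 22, 2118: 365 days.
Jan 22, 2118 → Jan 22, 2119: 365 days.
Jan 22, 2119 → Jan 22, 2120: 365 days.
Jan 22, 2120 → Jan 22, 2121: 366 days (Feb 29, 2120 is in that span).
Jan 22, 2121 → Jan 22, 2122: 365 days.
Jan 22, 2122 → Jan 22, 2123: 365 days.
Jan 22, 2123 → Jan 22, 2124: 365 days.
Jan 22, 2124 → Jan 22, 2125: 366 days (Feb 29, 2124 is in that span).
Jan 22, 2125 → Jan 22, 2126: 365 days.
Jan 22, 2126 → Jan 22, 2127: 365 days.
Jan 22, 2127 → Jan 22, 2128: 365 days.
Jan 22, 2128 → Jan 22, 2129: 366 days (Feb 29, 2128 is in that span).
Jan 22, 2129 → Jan 22, 2130: 365 days.
Jan 22, 2130 → Jan 22, 2131: 365 days.
Jan 22, 2131 → Jan 22, 2132: 365 days.
Jan 22, 2132 → Jan 22, 2133: 366 days (Feb 29, 2132 is in that span).
Jan 22, 2133 → Feb 22, 2133: 31 days (January has 31).
Feb 22, 2133 → Mar 22, 2133: 28 days (February has 28).
Mar 22, 2133 → Apr 22, 2133: 31 days (March has 31).
Apr 22, 2133 → May 22, 2133: 30 days (April has 30).
May 22, 2133 → Jun 22, 2133: 31 days (May has 31).
Jun 22, 2133 → Jul 22, 2133: 30 days (June has 30).
Jul 22, 2133 → Aug 22, 2133: 31 days (July has 31).
Aug 22, 2133 → Sep 4, 2133: 13 days.
Total: 6069 days.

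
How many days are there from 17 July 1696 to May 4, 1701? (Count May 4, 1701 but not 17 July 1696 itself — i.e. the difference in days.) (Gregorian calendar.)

Jul 17, 1696 → Jul 17, 1697: 365 days.
Jul 17, 1697 → Jul 17, 1698: 365 days.
Jul 17, 1698 → Jul 17, 1699: 365 days.
Jul 17, 1699 → Jul 17, 1700: 365 days.
Jul 17, 1700 → Aug 17, 1700: 31 days (July has 31).
Aug 17, 1700 → Sep 17, 1700: 31 days (August has 31).
Sep 17, 1700 → Oct 17, 1700: 30 days (September has 30).
Oct 17, 1700 → Nov 17, 1700: 31 days (October has 31).
Nov 17, 1700 → Dec 17, 1700: 30 days (November has 30).
Dec 17, 1700 → Jan 17, 1701: 31 days (December has 31).
Jan 17, 1701 → Feb 17, 1701: 31 days (January has 31).
Feb 17, 1701 → Mar 17, 1701: 28 days (February has 28).
Mar 17, 1701 → Apr 17, 1701: 31 days (March has 31).
Apr 17, 1701 → May 4, 1701: 17 days.
Total: 1751 days.

1751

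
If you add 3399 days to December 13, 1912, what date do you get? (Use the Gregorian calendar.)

+365 (one year) → Dec 13, 1913 (3034 left).
+365 (one year) → Dec 13, 1914 (2669 left).
+365 (one year) → Dec 13, 1915 (2304 left).
+366 (one year; includes Feb 29, 1916) → Dec 13, 1916 (1938 left).
+365 (one year) → Dec 13, 1917 (1573 left).
+365 (one year) → Dec 13, 1918 (1208 left).
+365 (one year) → Dec 13, 1919 (843 left).
+366 (one year; includes Feb 29, 1920) → Dec 13, 1920 (477 left).
+365 (one year) → Dec 13, 1921 (112 left).
Dec has 31 days: +19 → Jan 1, 1922 (93 left).
Jan has 31 days: +31 → Feb 1, 1922 (62 left).
Feb has 28 days: +28 → Mar 1, 1922 (34 left).
Mar has 31 days: +31 → Apr 1, 1922 (3 left).
+3 → Apr 4, 1922.

April 4, 1922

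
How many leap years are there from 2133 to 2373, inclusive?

58

Multiples of 4 in [2133,2373]: 60.
Of those, multiples of 100: 2 (not leap unless ÷400).
Multiples of 400: 0.
Leap years = 60 − 2 + 0 = 58.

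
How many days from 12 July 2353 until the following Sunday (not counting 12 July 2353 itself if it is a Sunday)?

Jul 12, 2353 is a Sunday.
From Sunday to the next Sunday is 7 days.

7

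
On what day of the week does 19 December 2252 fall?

Sunday

Doomsday rule: the anchor day for the 2200s is Friday. For year 52: 52÷12 = 4 r 4, and 4÷4 = 1, so 4+4+1 = 9.
Friday + 9 ≡ Sunday — that's 2252's doomsday.
In December the doomsday date is Dec 12.
Dec 19 is 7 days after Dec 12; 7 mod 7 = 0, so Sunday + 0 = Sunday.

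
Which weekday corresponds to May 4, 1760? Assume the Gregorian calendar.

Doomsday rule: the anchor day for the 1700s is Sunday. For year 60: 60÷12 = 5 r 0, and 0÷4 = 0, so 5+0+0 = 5.
Sunday + 5 ≡ Friday — that's 1760's doomsday.
In May the doomsday date is May 9.
May 4 is 5 days before May 9; 5 mod 7 = 5, so Friday − 5 = Sunday.

Sunday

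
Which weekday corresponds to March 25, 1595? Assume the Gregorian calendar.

Doomsday rule: the anchor day for the 1500s is Wednesday. For year 95: 95÷12 = 7 r 11, and 11÷4 = 2, so 7+11+2 = 20.
Wednesday + 20 ≡ Tuesday — that's 1595's doomsday.
In March the doomsday date is Mar 14.
Mar 25 is 11 days after Mar 14; 11 mod 7 = 4, so Tuesday + 4 = Saturday.

Saturday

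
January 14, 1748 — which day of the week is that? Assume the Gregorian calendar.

Sunday

Doomsday rule: the anchor day for the 1700s is Sunday. For year 48: 48÷12 = 4 r 0, and 0÷4 = 0, so 4+0+0 = 4.
Sunday + 4 ≡ Thursday — that's 1748's doomsday.
In January the doomsday date is Jan 4 (1748 is a leap year (divisible by 4)).
Jan 14 is 10 days after Jan 4; 10 mod 7 = 3, so Thursday + 3 = Sunday.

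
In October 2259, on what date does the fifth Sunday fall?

October 1, 2259 is a Saturday.
The first Sunday is therefore October 2 (1 days later).
The fifth Sunday is 2 + 4×7 = October 30.

October 30, 2259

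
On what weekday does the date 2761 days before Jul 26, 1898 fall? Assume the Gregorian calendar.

First find the weekday of Jul 26, 1898. Doomsday rule: the anchor day for the 1800s is Friday. For year 98: 98÷12 = 8 r 2, and 2÷4 = 0, so 8+2+0 = 10.
Friday + 10 ≡ Monday — that's 1898's doomsday.
In July the doomsday date is Jul 11.
Jul 26 is 15 days after Jul 11; 15 mod 7 = 1, so Monday + 1 = Tuesday.
2761 mod 7 = 3, so 2761 days before a Tuesday is Tuesday − 3 = Saturday.

Saturday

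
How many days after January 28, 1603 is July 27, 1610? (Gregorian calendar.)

2737

Jan 28, 1603 → Jan 28, 1604: 365 days.
Jan 28, 1604 → Jan 28, 1605: 366 days (Feb 29, 1604 is in that span).
Jan 28, 1605 → Jan 28, 1606: 365 days.
Jan 28, 1606 → Jan 28, 1607: 365 days.
Jan 28, 1607 → Jan 28, 1608: 365 days.
Jan 28, 1608 → Jan 28, 1609: 366 days (Feb 29, 1608 is in that span).
Jan 28, 1609 → Jan 28, 1610: 365 days.
Jan 28, 1610 → Feb 28, 1610: 31 days (January has 31).
Feb 28, 1610 → Mar 28, 1610: 28 days (February has 28).
Mar 28, 1610 → Apr 28, 1610: 31 days (March has 31).
Apr 28, 1610 → May 28, 1610: 30 days (April has 30).
May 28, 1610 → Jun 28, 1610: 31 days (May has 31).
Jun 28, 1610 → Jul 27, 1610: 29 days.
Total: 2737 days.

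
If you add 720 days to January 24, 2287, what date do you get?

+365 (one year) → Jan 24, 2288 (355 left).
Jan has 31 days: +8 → Feb 1, 2288 (347 left).
Feb has 29 days: +29 → Mar 1, 2288 (318 left).
Mar has 31 days: +31 → Apr 1, 2288 (287 left).
Apr has 30 days: +30 → May 1, 2288 (257 left).
May has 31 days: +31 → Jun 1, 2288 (226 left).
Jun has 30 days: +30 → Jul 1, 2288 (196 left).
Jul has 31 days: +31 → Aug 1, 2288 (165 left).
Aug has 31 days: +31 → Sep 1, 2288 (134 left).
Sep has 30 days: +30 → Oct 1, 2288 (104 left).
Oct has 31 days: +31 → Nov 1, 2288 (73 left).
Nov has 30 days: +30 → Dec 1, 2288 (43 left).
Dec has 31 days: +31 → Jan 1, 2289 (12 left).
+12 → Jan 13, 2289.

January 13, 2289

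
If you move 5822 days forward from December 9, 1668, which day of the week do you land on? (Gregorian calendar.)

Dec 9, 1668 is a Sunday.
5822 mod 7 = 5, so 5822 days after a Sunday is Sunday + 5 = Friday.

Friday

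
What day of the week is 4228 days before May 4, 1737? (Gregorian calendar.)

Saturday

May 4, 1737 is a Saturday.
4228 mod 7 = 0, so 4228 days before a Saturday is Saturday − 0 = Saturday.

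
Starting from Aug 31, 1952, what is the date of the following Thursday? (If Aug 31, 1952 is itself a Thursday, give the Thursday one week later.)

September 4, 1952

Aug 31, 1952 is a Sunday.
From Sunday to the next Thursday is 4 days.
Aug 31, 1952 + 4 = Sep 4, 1952.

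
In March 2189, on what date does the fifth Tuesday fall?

March 1, 2189 is a Sunday.
The first Tuesday is therefore March 3 (2 days later).
The fifth Tuesday is 3 + 4×7 = March 31.

March 31, 2189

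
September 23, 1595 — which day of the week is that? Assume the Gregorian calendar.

Doomsday rule: the anchor day for the 1500s is Wednesday. For year 95: 95÷12 = 7 r 11, and 11÷4 = 2, so 7+11+2 = 20.
Wednesday + 20 ≡ Tuesday — that's 1595's doomsday.
In September the doomsday date is Sep 5.
Sep 23 is 18 days after Sep 5; 18 mod 7 = 4, so Tuesday + 4 = Saturday.

Saturday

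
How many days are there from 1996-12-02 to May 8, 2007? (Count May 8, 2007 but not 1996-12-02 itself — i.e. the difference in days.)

3809

Dec 2, 1996 → Dec 2, 1997: 365 days.
Dec 2, 1997 → Dec 2, 1998: 365 days.
Dec 2, 1998 → Dec 2, 1999: 365 days.
Dec 2, 1999 → Dec 2, 2000: 366 days (Feb 29, 2000 is in that span).
Dec 2, 2000 → Dec 2, 2001: 365 days.
Dec 2, 2001 → Dec 2, 2002: 365 days.
Dec 2, 2002 → Dec 2, 2003: 365 days.
Dec 2, 2003 → Dec 2, 2004: 366 days (Feb 29, 2004 is in that span).
Dec 2, 2004 → Dec 2, 2005: 365 days.
Dec 2, 2005 → Dec 2, 2006: 365 days.
Dec 2, 2006 → Jan 2, 2007: 31 days (December has 31).
Jan 2, 2007 → Feb 2, 2007: 31 days (January has 31).
Feb 2, 2007 → Mar 2, 2007: 28 days (February has 28).
Mar 2, 2007 → Apr 2, 2007: 31 days (March has 31).
Apr 2, 2007 → May 2, 2007: 30 days (April has 30).
May 2, 2007 → May 8, 2007: 6 days.
Total: 3809 days.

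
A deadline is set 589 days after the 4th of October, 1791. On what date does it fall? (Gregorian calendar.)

+366 (one year; includes Feb 29, 1792) → Oct 4, 1792 (223 left).
Oct has 31 days: +28 → Nov 1, 1792 (195 left).
Nov has 30 days: +30 → Dec 1, 1792 (165 left).
Dec has 31 days: +31 → Jan 1, 1793 (134 left).
Jan has 31 days: +31 → Feb 1, 1793 (103 left).
Feb has 28 days: +28 → Mar 1, 1793 (75 left).
Mar has 31 days: +31 → Apr 1, 1793 (44 left).
Apr has 30 days: +30 → May 1, 1793 (14 left).
+14 → May 15, 1793.

May 15, 1793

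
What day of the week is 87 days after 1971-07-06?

Friday

Jul 6, 1971 is a Tuesday.
87 mod 7 = 3, so 87 days after a Tuesday is Tuesday + 3 = Friday.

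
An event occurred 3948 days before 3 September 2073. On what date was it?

−365 (one year) → Sep 3, 2072 (3583 left).
−366 (one year; includes Feb 29, 2072) → Sep 3, 2071 (3217 left).
−365 (one year) → Sep 3, 2070 (2852 left).
−365 (one year) → Sep 3, 2069 (2487 left).
−365 (one year) → Sep 3, 2068 (2122 left).
−366 (one year; includes Feb 29, 2068) → Sep 3, 2067 (1756 left).
−365 (one year) → Sep 3, 2066 (1391 left).
−365 (one year) → Sep 3, 2065 (1026 left).
−365 (one year) → Sep 3, 2064 (661 left).
−366 (one year; includes Feb 29, 2064) → Sep 3, 2063 (295 left).
−3 → Aug 31, 2063 (end of Aug, 31 days; 292 left).
−31 → Jul 31, 2063 (end of Jul, 31 days; 261 left).
−31 → Jun 30, 2063 (end of Jun, 30 days; 230 left).
−30 → May 31, 2063 (end of May, 31 days; 200 left).
−31 → Apr 30, 2063 (end of Apr, 30 days; 169 left).
−30 → Mar 31, 2063 (end of Mar, 31 days; 139 left).
−31 → Feb 28, 2063 (end of Feb, 28 days; 108 left).
−28 → Jan 31, 2063 (end of Jan, 31 days; 80 left).
−31 → Dec 31, 2062 (end of Dec, 31 days; 49 left).
−31 → Nov 30, 2062 (end of Nov, 30 days; 18 left).
−18 → Nov 12, 2062.

November 12, 2062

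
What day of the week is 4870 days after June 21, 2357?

Wednesday

Jun 21, 2357 is a Friday.
4870 mod 7 = 5, so 4870 days after a Friday is Friday + 5 = Wednesday.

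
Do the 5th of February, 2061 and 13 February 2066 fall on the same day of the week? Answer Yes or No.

From Feb 5, 2061 to Feb 13, 2066 is 1834 days.
1834 mod 7 = 0, so they are the same weekday.
(Feb 5, 2061 is a Saturday; Feb 13, 2066 is a Saturday.)

Yes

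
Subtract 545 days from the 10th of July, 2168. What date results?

−366 (one year; includes Feb 29, 2168) → Jul 10, 2167 (179 left).
−10 → Jun 30, 2167 (end of Jun, 30 days; 169 left).
−30 → May 31, 2167 (end of May, 31 days; 139 left).
−31 → Apr 30, 2167 (end of Apr, 30 days; 108 left).
−30 → Mar 31, 2167 (end of Mar, 31 days; 78 left).
−31 → Feb 28, 2167 (end of Feb, 28 days; 47 left).
−28 → Jan 31, 2167 (end of Jan, 31 days; 19 left).
−19 → Jan 12, 2167.

January 12, 2167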